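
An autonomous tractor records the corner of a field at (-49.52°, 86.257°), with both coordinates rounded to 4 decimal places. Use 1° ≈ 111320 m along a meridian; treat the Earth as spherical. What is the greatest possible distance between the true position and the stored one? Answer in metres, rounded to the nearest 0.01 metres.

6.64 metres

Rounding to 4 decimal places leaves each coordinate within ±5e-05° of the true value.
Latitude error → 5e-05 × 111320 = 5.566 m along the meridian.
E–W at 49.52°: 5e-05° × 111320 × cos 49.52° = 5e-05 × 111320 × 0.6492 ≈ 3.61335 m.
Worst case both components are at the extreme and orthogonal: √(5.566² + 3.61335²) ≈ 6.63601 m.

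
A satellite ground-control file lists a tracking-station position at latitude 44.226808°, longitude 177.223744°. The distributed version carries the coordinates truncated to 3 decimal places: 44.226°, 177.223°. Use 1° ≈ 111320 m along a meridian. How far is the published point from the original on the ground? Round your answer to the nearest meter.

108 meters

Δlat = 44.226808 − 44.226 = +0.000808°; Δlon = 177.223744 − 177.223 = +0.000744°.
North–south shift: 0.000808 × 111320 = 89.9466 m.
East–west at this latitude: 0.000744° × 111320 × cos 44.226° ≈ 0.000744 × 79771.3 = 59.3498 m.
Combined displacement = (89.9466² + 59.3498²)^½ ≈ 107.763 m.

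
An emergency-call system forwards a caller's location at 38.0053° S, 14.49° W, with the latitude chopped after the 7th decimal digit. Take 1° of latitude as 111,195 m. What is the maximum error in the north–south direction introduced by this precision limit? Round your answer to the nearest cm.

1 cm

Truncating at 7 decimal places can drop up to a full unit in the last place, so the latitude may be off by as much as 1e-07°.
Along the meridian that is 1e-07° × 111195 m/° = 0.0111195 m.
That is 0.0111195 m = 1.1119 cm.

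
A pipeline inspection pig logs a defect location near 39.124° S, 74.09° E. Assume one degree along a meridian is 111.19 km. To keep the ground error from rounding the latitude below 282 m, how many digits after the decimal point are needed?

One degree of latitude covers 111190 m.
With N decimal places the half-ulp bound is 0.5·10⁻ᴺ°, or 0.5·10⁻ᴺ × 111190 m on the ground.
Need 0.5 × 111190 × 10⁻ᴺ ≤ 282 → 10⁻ᴺ ≤ 5.072e-03, so N ≥ 2.29.
N = 2 would give 556 m (too coarse); N = 3 gives 55.6 m ≤ 282 m.

3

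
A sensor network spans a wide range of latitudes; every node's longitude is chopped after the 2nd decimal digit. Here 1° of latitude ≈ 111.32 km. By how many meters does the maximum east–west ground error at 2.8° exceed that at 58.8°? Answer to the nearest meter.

Truncating at 2 decimal places can drop up to a full unit in the last place, so the longitude may be off by as much as 0.01°.
Error at 2.8° = 0.01° × 111320 × cos 2.8° ≈ 1113.2 × 0.9988 = 1111.9 m.
At 58.8°: 0.01° × 111320 × cos 58.8° = 0.01 × 111320 × 0.5180 ≈ 576.67 m.
So the lower-latitude error exceeds the higher by 1111.9 − 576.67 = 535.2 m.

535 meters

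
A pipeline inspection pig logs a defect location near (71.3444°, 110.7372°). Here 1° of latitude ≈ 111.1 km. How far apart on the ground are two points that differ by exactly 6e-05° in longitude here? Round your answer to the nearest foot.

7 feet

At 71.3444° a degree of longitude is 111100 × cos 71.3444° ≈ 35538.5 m, so 6e-05° corresponds to 2.13231 m.
Converting: 2.13231 m × 3.2808 ft/m ≈ 6.9958 ft.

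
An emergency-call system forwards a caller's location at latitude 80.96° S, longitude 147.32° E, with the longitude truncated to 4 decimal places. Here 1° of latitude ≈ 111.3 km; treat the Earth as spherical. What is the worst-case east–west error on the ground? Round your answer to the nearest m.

2 m

Truncating at 4 decimal places can drop up to a full unit in the last place, so the longitude may be off by as much as 0.0001°.
One degree of longitude at 80.96° is 111300 × cos 80.96° ≈ 111300 × 0.1571 = 17487.9 m.
East–west error: 0.0001° × 17487.9 m/° ≈ 1.74879 m.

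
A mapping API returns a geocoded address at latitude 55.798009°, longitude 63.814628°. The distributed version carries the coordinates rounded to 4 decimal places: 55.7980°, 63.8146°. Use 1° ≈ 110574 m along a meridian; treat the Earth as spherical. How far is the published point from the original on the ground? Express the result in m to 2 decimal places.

Δlat = 55.798009 − 55.7980 = +0.000009°; Δlon = 63.814628 − 63.8146 = +0.000028°.
North–south shift: 0.000009 × 110574 = 0.995166 m.
East–west at this latitude: 0.000028° × 110574 × cos 55.798° ≈ 0.000028 × 62155 = 1.74034 m.
Distance: √(0.995166² + 1.74034²) ≈ 2.00478 m.

2.00 m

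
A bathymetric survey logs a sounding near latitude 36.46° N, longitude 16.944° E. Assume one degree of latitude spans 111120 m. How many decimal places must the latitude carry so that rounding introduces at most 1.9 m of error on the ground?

5 decimal places

One degree of latitude covers 111120 m.
With N decimal places the half-ulp bound is 0.5·10⁻ᴺ°, or 0.5·10⁻ᴺ × 111120 m on the ground.
Need 0.5 × 111120 × 10⁻ᴺ ≤ 1.9 → 10⁻ᴺ ≤ 3.420e-05, so N ≥ 4.47.
At 4 places the error can reach 5.56 m, but 5 places keeps it to 0.556 m.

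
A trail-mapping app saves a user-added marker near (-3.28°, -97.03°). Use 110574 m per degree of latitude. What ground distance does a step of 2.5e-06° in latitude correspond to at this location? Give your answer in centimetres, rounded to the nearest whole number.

Along a meridian 2.5e-06° is 2.5e-06 × 110574 = 0.276435 m.
That is 0.276435 m = 27.643 cm.

28 centimetres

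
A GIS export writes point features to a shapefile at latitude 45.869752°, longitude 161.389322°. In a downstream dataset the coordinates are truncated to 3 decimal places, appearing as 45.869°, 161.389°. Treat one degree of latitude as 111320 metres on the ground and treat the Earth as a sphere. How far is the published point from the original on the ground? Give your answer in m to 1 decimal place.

87.4 m

Δlat = 45.869752 − 45.869 = +0.000752°; Δlon = 161.389322 − 161.389 = +0.000322°.
N–S: 0.000752° × 111320 m/° = 83.7126 m.
East–west at this latitude: 0.000322° × 111320 × cos 45.869° ≈ 0.000322 × 77512.3 = 24.9589 m.
Distance: √(83.7126² + 24.9589²) ≈ 87.3542 m.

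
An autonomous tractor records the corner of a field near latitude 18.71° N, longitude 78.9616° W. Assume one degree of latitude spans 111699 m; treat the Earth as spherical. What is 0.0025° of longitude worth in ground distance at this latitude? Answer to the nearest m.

264 m

At 18.71° a degree of longitude is 111699 × cos 18.71° ≈ 105796 m, so 0.0025° corresponds to 264.49 m.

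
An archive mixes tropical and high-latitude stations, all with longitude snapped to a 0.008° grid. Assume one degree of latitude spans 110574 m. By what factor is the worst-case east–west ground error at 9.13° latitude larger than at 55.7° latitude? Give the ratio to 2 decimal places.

With a 0.008° grid the true value lies within half a step, ±0.008°/2 = ±0.004°, of the stored one.
At 9.13°: 0.004° × 110574 × cos 9.13° = 0.004 × 110574 × 0.9873 ≈ 436.69 m.
Error at 55.7° = 0.004° × 110574 × cos 55.7° ≈ 442.3 × 0.5635 = 249.25 m.
The ratio reduces to cos 9.13° / cos 55.7° = 0.9873/0.5635 ≈ 1.7521.

1.75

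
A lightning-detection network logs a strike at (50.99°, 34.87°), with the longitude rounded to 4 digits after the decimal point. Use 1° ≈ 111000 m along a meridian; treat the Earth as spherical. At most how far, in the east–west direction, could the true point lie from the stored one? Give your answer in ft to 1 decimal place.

Rounding to 4 decimal places leaves the longitude within ±5e-05° of the true value.
One degree of longitude at 50.99° is 111000 × cos 50.99° ≈ 111000 × 0.6295 = 69869.6 m.
So at most 5e-05° × 69869.6 ≈ 3.49348 m east–west.
Converting: 3.49348 m × 3.2808 ft/m ≈ 11.462 ft.

11.5 ft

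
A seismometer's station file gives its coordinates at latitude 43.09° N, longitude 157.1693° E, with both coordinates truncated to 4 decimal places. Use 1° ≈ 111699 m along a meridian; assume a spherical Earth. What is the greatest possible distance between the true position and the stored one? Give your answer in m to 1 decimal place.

Truncating at 4 decimal places can drop up to a full unit in the last place, so each coordinate may be off by as much as 0.0001°.
North–south component: 0.0001° × 111699 = 11.1699 m.
Longitude error → 0.0001 × 111699 × cos 43.09° = 0.0001 × 111699 × 0.7303 ≈ 8.15717 m.
Combining orthogonally: (11.1699² + 8.15717²)^½ ≈ 13.8313 m.

13.8 m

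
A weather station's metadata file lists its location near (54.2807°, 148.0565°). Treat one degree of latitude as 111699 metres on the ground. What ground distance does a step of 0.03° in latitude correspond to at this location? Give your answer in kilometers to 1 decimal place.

3.4 kilometers

0.03° × 111699 m/° = 3350.97 m.
That is 3350.97 m = 3.351 km.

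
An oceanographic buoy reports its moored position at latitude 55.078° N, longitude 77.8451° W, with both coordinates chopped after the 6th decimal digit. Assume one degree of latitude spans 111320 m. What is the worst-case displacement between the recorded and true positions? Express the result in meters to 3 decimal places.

0.128 meters

Truncating at 6 decimal places can drop up to a full unit in the last place, so each coordinate may be off by as much as 1e-06°.
N–S: 1e-06° × 111320 m/° = 0.11132 m.
Longitude error → 1e-06 × 111320 × cos 55.078° = 1e-06 × 111320 × 0.5725 ≈ 0.0637263 m.
The two errors are perpendicular, so the maximum displacement is √(0.11132² + 0.0637263²) ≈ 0.12827 m.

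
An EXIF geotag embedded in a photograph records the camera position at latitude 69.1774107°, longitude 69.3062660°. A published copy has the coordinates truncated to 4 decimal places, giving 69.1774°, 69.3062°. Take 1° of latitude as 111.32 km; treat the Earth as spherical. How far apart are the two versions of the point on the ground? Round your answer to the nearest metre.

Δlat = 69.1774107 − 69.1774 = +0.0000107°; Δlon = 69.3062660 − 69.3062 = +0.0000660°.
N–S: 0.0000107° × 111320 m/° = 1.19112 m.
East–west at this latitude: 0.0000660° × 111320 × cos 69.1774° ≈ 0.0000660 × 39571.6 = 2.61172 m.
Combined displacement = (1.19112² + 2.61172²)^½ ≈ 2.87052 m.

3 metres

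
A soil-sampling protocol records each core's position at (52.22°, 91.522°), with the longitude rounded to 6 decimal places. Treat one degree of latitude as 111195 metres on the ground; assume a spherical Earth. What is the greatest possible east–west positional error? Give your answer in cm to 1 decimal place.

3.4 cm

Rounding to 6 decimal places leaves the longitude within ±5e-07° of the true value.
At latitude 52.22° a degree of longitude spans 111195 m × cos 52.22° = 111195 × 0.6126 ≈ 68121.5 m.
So at most 5e-07° × 68121.5 ≈ 0.0340608 m east–west.
That is 0.0340608 m = 3.4061 cm.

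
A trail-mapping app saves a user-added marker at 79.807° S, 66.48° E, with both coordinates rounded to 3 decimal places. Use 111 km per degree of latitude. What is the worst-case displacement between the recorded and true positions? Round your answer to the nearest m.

Rounding to 3 decimal places leaves each coordinate within ±0.0005° of the true value.
North–south component: 0.0005° × 111000 = 55.5 m.
E–W at 79.807°: 0.0005° × 111000 × cos 79.807° = 0.0005 × 111000 × 0.1770 ≈ 9.82153 m.
Combining orthogonally: (55.5² + 9.82153²)^½ ≈ 56.3623 m.

56 m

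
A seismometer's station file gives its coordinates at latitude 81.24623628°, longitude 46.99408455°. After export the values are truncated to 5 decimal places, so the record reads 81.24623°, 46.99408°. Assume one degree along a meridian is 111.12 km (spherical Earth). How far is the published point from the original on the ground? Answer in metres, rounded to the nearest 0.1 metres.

0.7 metres

The latitude changed by +0.00000628° and the longitude by +0.00000455°.
North–south shift: 0.00000628 × 111120 = 0.697834 m.
E–W at 81.2462°: 0.00000455° × 111120 × cos 81.2462° = 0.00000455 × 111120 × 0.1522 ≈ 0.0769459 m.
Hypotenuse of the two orthogonal shifts: √(0.697834² + 0.0769459²) = 0.702063 m.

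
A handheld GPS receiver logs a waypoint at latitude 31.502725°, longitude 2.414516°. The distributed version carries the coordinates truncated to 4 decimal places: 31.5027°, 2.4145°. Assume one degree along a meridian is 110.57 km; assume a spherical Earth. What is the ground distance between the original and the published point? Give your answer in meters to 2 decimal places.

3.15 meters

Δlat = 31.502725 − 31.5027 = +0.000025°; Δlon = 2.414516 − 2.4145 = +0.000016°.
N–S: 0.000025° × 110570 m/° = 2.76425 m.
East–west at this latitude: 0.000016° × 110570 × cos 31.5027° ≈ 0.000016 × 94273.7 = 1.50838 m.
Combined displacement = (2.76425² + 1.50838²)^½ ≈ 3.14901 m.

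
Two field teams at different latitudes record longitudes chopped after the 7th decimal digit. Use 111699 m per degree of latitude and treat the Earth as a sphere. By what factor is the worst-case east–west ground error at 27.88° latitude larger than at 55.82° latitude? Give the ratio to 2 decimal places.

Truncating at 7 decimal places can drop up to a full unit in the last place, so the longitude may be off by as much as 1e-07°.
At 27.88°: 1e-07° × 111699 × cos 27.88° = 1e-07 × 111699 × 0.8839 ≈ 0.0098734 m.
Error at 55.82° = 1e-07° × 111699 × cos 55.82° ≈ 0.01117 × 0.5618 = 0.0062752 m.
Ratio: 0.0098734 / 0.0062752 = cos 27.88° / cos 55.82° ≈ 1.5734.

1.57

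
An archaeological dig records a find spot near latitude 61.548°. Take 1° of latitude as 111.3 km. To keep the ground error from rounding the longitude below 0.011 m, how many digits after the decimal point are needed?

7 decimal places

At 61.548° one degree of longitude covers 111300 × cos 61.548° ≈ 111300 × 0.4764 ≈ 53025.8 m.
Rounding to N decimal places gives at most 0.5 × 10⁻ᴺ degrees of error, i.e. 0.5 × 10⁻ᴺ × 53025.8 m.
Setting 26512.9 × 10⁻ᴺ ≤ 0.011 gives 10ᴺ ≥ 2.41e+06, i.e. N ≥ 6.38.
At 6 places the error can reach 0.0265 m, but 7 places keeps it to 0.00265 m.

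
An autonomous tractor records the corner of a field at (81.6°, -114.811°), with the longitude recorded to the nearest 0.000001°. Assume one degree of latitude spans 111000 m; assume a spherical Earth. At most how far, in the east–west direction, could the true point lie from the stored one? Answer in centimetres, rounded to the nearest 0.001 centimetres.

Rounding to 6 decimal places leaves the longitude within ±5e-07° of the true value.
Parallels shrink by cos φ, so at 81.6° a degree of longitude is 111000 × 0.1461 ≈ 16215.2 m.
Maximum E–W displacement: 5e-07 × 16215.2 = 0.00810761 m.
That is 0.00810761 m = 0.81076 cm.

0.811 centimetres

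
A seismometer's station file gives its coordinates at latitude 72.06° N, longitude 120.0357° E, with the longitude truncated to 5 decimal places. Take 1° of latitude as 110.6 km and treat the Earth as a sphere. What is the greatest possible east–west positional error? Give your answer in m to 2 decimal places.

Truncating at 5 decimal places can drop up to a full unit in the last place, so the longitude may be off by as much as 1e-05°.
Parallels shrink by cos φ, so at 72.06° a degree of longitude is 110600 × 0.3080 ≈ 34067.1 m.
So at most 1e-05° × 34067.1 ≈ 0.340671 m east–west.

0.34 m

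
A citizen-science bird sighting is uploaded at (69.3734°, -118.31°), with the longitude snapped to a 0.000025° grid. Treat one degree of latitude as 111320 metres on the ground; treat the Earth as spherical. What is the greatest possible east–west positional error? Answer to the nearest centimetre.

49 centimetres

With a 0.000025° grid the true value lies within half a step, ±0.000025°/2 = ±1.25e-05°, of the stored one.
Parallels shrink by cos φ, so at 69.3734° a degree of longitude is 111320 × 0.3523 ≈ 39215.4 m.
Maximum E–W displacement: 1.25e-05 × 39215.4 = 0.490192 m.
That is 0.490192 m = 49.019 cm.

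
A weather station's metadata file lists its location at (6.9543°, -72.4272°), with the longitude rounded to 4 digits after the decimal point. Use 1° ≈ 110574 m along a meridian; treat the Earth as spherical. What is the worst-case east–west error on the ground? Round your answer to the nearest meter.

5 meters

Rounding to 4 decimal places leaves the longitude within ±5e-05° of the true value.
One degree of longitude at 6.9543° is 110574 × cos 6.9543° ≈ 110574 × 0.9926 = 109761 m.
So at most 5e-05° × 109761 ≈ 5.48803 m east–west.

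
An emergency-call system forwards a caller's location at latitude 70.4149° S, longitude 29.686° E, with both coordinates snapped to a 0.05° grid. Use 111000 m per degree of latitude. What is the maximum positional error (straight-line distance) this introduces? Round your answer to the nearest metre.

With a 0.05° grid the true value lies within half a step, ±0.05°/2 = ±0.025°, of the stored one.
North–south component: 0.025° × 111000 = 2775 m.
East–west component at 70.4149°: 0.025° × 111000 × cos 70.4149° ≈ 0.025 × 37207.9 ≈ 930.198 m.
The two errors are perpendicular, so the maximum displacement is √(2775² + 930.198²) ≈ 2926.75 m.

2927 metres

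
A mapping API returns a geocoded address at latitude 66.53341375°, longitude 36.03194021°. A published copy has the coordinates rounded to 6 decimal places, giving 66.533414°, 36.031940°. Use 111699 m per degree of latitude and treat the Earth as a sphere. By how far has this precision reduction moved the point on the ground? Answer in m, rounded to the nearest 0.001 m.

0.029 m

The latitude changed by -0.00000025° and the longitude by +0.00000021°.
N–S: -0.00000025° × 111699 m/° = -0.0279247 m.
E–W at 66.5334°: 0.00000021° × 111699 × cos 66.5334° = 0.00000021 × 111699 × 0.3982 ≈ 0.00934083 m.
Combined displacement = (0.0279247² + 0.00934083²)^½ ≈ 0.0294456 m.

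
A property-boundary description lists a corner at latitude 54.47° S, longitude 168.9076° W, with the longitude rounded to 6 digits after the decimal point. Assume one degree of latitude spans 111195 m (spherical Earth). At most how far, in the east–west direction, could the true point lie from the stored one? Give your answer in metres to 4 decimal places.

Rounding to 6 decimal places leaves the longitude within ±5e-07° of the true value.
One degree of longitude at 54.47° is 111195 × cos 54.47° ≈ 111195 × 0.5811 = 64618.7 m.
East–west error: 5e-07° × 64618.7 m/° ≈ 0.0323093 m.

0.0323 metres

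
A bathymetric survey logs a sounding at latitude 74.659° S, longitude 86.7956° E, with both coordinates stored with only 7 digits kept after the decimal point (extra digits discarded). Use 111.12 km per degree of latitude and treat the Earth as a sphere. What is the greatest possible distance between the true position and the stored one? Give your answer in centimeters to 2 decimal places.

Truncating at 7 decimal places can drop up to a full unit in the last place, so each coordinate may be off by as much as 1e-07°.
Latitude error → 1e-07 × 111120 = 0.011112 m along the meridian.
E–W at 74.659°: 1e-07° × 111120 × cos 74.659° = 1e-07 × 111120 × 0.2646 ≈ 0.00293983 m.
Combining orthogonally: (0.011112² + 0.00293983²)^½ ≈ 0.0114943 m.
That is 0.0114943 m = 1.1494 cm.

1.15 centimeters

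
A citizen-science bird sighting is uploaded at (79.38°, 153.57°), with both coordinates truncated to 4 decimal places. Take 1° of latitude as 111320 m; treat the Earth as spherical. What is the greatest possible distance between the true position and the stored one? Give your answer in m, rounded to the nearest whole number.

11 m

Truncating at 4 decimal places can drop up to a full unit in the last place, so each coordinate may be off by as much as 0.0001°.
Latitude error → 0.0001 × 111320 = 11.132 m along the meridian.
East–west component at 79.38°: 0.0001° × 111320 × cos 79.38° ≈ 0.0001 × 20515.7 ≈ 2.05157 m.
Combining orthogonally: (11.132² + 2.05157²)^½ ≈ 11.3195 m.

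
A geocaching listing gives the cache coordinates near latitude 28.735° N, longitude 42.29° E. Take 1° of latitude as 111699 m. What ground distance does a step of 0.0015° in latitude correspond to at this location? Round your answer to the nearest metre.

168 metres

Along a meridian 0.0015° is 0.0015 × 111699 = 167.548 m.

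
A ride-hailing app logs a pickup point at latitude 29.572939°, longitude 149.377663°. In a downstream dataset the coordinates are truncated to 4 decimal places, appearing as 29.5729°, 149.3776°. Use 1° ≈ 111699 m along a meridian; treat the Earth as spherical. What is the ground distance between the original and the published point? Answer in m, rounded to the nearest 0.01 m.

Δlat = 29.572939 − 29.5729 = +0.000039°; Δlon = 149.377663 − 149.3776 = +0.000063°.
N–S: 0.000039° × 111699 m/° = 4.35626 m.
East–west at this latitude: 0.000063° × 111699 × cos 29.5729° ≈ 0.000063 × 97147.8 = 6.12031 m.
Hypotenuse of the two orthogonal shifts: √(4.35626² + 6.12031²) = 7.51234 m.

7.51 m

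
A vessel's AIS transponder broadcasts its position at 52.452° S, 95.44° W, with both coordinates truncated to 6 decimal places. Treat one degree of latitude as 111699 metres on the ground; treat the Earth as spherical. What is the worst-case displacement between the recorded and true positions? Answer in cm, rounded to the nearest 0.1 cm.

Truncating at 6 decimal places can drop up to a full unit in the last place, so each coordinate may be off by as much as 1e-06°.
Latitude error → 1e-06 × 111699 = 0.111699 m along the meridian.
East–west component at 52.452°: 1e-06° × 111699 × cos 52.452° ≈ 1e-06 × 68072.3 ≈ 0.0680723 m.
Worst case both components are at the extreme and orthogonal: √(0.111699² + 0.0680723²) ≈ 0.130807 m.
That is 0.130807 m = 13.081 cm.

13.1 cm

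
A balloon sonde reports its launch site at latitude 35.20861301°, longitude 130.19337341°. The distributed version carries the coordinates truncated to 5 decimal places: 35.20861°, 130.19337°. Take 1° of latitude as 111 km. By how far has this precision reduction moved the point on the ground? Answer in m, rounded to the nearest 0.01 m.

Δlat = 35.20861301 − 35.20861 = +0.00000301°; Δlon = 130.19337341 − 130.19337 = +0.00000341°.
North–south shift: 0.00000301 × 111000 = 0.33411 m.
E–W at 35.2086°: 0.00000341° × 111000 × cos 35.2086° = 0.00000341 × 111000 × 0.8171 ≈ 0.309265 m.
Hypotenuse of the two orthogonal shifts: √(0.33411² + 0.309265²) = 0.455274 m.

0.46 m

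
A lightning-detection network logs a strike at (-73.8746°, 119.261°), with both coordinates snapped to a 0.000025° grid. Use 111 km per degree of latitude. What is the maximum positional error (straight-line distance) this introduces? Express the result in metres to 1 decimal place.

1.4 metres

With a 0.000025° grid the true value lies within half a step, ±0.000025°/2 = ±1.25e-05°, of the stored one.
Latitude error → 1.25e-05 × 111000 = 1.3875 m along the meridian.
Longitude error → 1.25e-05 × 111000 × cos 73.8746° = 1.25e-05 × 111000 × 0.2777 ≈ 0.385365 m.
Worst case both components are at the extreme and orthogonal: √(1.3875² + 0.385365²) ≈ 1.44002 m.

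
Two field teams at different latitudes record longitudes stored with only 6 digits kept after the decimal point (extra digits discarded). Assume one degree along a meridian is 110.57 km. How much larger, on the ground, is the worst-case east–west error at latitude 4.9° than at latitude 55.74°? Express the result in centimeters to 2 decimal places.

Truncating at 6 decimal places can drop up to a full unit in the last place, so the longitude may be off by as much as 1e-06°.
Error at 4.9° = 1e-06° × 110570 × cos 4.9° ≈ 0.11057 × 0.9963 = 0.11017 m.
At 55.74°: 1e-06° × 110570 × cos 55.74° = 1e-06 × 110570 × 0.5629 ≈ 0.062245 m.
So the lower-latitude error exceeds the higher by 0.11017 − 0.062245 = 0.047921 m.
That is 0.0479206 m = 4.7921 cm.

4.79 centimeters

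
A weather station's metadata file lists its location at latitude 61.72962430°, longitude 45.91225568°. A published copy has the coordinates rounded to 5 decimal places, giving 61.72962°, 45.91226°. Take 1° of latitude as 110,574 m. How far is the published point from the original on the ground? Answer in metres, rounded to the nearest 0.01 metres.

0.53 metres

The latitude changed by +0.00000430° and the longitude by -0.00000432°.
N–S: 0.00000430° × 110574 m/° = 0.475468 m.
E–W at 61.7296°: -0.00000432° × 110574 × cos 61.7296° = -0.00000432 × 110574 × 0.4736 ≈ -0.226245 m.
Combined displacement = (0.475468² + 0.226245²)^½ ≈ 0.526552 m.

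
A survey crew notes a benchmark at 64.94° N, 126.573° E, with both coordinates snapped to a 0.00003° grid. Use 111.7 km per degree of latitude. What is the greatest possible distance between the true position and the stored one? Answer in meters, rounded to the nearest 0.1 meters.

With a 0.00003° grid the true value lies within half a step, ±0.00003°/2 = ±1.5e-05°, of the stored one.
N–S: 1.5e-05° × 111700 m/° = 1.6755 m.
Longitude error → 1.5e-05 × 111700 × cos 64.94° = 1.5e-05 × 111700 × 0.4236 ≈ 0.709687 m.
The two errors are perpendicular, so the maximum displacement is √(1.6755² + 0.709687²) ≈ 1.8196 m.

1.8 meters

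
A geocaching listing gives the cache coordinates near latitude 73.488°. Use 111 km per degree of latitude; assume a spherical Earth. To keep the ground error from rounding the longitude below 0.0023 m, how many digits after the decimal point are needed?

7

At 73.488° one degree of longitude covers 111000 × cos 73.488° ≈ 111000 × 0.2842 ≈ 31548 m.
With N decimal places the half-ulp bound is 0.5·10⁻ᴺ°, or 0.5·10⁻ᴺ × 31548 m on the ground.
Setting 15774 × 10⁻ᴺ ≤ 0.0023 gives 10ᴺ ≥ 6.858e+06, i.e. N ≥ 6.84.
N = 6 would give 0.0158 m (too coarse); N = 7 gives 0.00158 m ≤ 0.0023 m.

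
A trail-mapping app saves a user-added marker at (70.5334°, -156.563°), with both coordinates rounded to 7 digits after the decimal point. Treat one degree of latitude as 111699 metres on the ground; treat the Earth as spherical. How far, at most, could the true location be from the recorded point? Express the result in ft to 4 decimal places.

0.0193 ft

Rounding to 7 decimal places leaves each coordinate within ±5e-08° of the true value.
Latitude error → 5e-08 × 111699 = 0.00558495 m along the meridian.
Longitude error → 5e-08 × 111699 × cos 70.5334° = 5e-08 × 111699 × 0.3333 ≈ 0.00186123 m.
Combining orthogonally: (0.00558495² + 0.00186123²)^½ ≈ 0.00588692 m.
Converting: 0.00588692 m × 3.2808 ft/m ≈ 0.019314 ft.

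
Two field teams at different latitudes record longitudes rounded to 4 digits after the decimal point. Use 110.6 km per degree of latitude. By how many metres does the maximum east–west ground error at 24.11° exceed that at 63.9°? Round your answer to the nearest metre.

3 metres

Rounding to 4 decimal places leaves the longitude within ±5e-05° of the true value.
Error at 24.11° = 5e-05° × 110600 × cos 24.11° ≈ 5.53 × 0.9128 = 5.0476 m.
At 63.9°: 5e-05° × 110600 × cos 63.9° = 5e-05 × 110600 × 0.4399 ≈ 2.4329 m.
So the lower-latitude error exceeds the higher by 5.0476 − 2.4329 = 2.6147 m.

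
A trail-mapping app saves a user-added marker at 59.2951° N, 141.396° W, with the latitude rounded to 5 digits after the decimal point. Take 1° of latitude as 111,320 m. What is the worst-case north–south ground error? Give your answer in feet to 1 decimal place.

Rounding to 5 decimal places leaves the latitude within ±5e-06° of the true value.
Along the meridian that is 5e-06° × 111320 m/° = 0.5566 m.
In feet: 0.5566 m ÷ 0.3048 ≈ 1.8261 ft.

1.8 feet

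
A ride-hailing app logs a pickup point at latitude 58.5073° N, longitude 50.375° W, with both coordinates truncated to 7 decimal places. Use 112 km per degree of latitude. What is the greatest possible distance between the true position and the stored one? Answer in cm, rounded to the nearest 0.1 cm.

1.3 cm

Truncating at 7 decimal places can drop up to a full unit in the last place, so each coordinate may be off by as much as 1e-07°.
N–S: 1e-07° × 112000 m/° = 0.0112 m.
East–west component at 58.5073°: 1e-07° × 112000 × cos 58.5073° ≈ 1e-07 × 58507.7 ≈ 0.00585077 m.
Combining orthogonally: (0.0112² + 0.00585077²)^½ ≈ 0.0126361 m.
That is 0.0126361 m = 1.2636 cm.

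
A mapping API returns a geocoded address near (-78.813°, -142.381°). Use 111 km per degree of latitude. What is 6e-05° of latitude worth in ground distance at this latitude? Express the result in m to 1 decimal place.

6.7 m

Along a meridian 6e-05° is 6e-05 × 111000 = 6.66 m.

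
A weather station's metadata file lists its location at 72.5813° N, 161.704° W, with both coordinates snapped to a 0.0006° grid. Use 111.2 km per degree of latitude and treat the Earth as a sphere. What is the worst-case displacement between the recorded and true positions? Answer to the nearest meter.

With a 0.0006° grid the true value lies within half a step, ±0.0006°/2 = ±0.0003°, of the stored one.
N–S: 0.0003° × 111200 m/° = 33.36 m.
Longitude error → 0.0003 × 111200 × cos 72.5813° = 0.0003 × 111200 × 0.2994 ≈ 9.98639 m.
Worst case both components are at the extreme and orthogonal: √(33.36² + 9.98639²) ≈ 34.8227 m.

35 meters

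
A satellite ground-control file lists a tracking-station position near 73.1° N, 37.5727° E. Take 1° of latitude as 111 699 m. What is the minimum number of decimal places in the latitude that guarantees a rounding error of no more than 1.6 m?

One degree of latitude covers 111699 m.
N decimal places → at most half a unit in the last place, 0.5 × 10⁻ᴺ° = 111699/2 × 10⁻ᴺ m.
Need 0.5 × 111699 × 10⁻ᴺ ≤ 1.6 → 10⁻ᴺ ≤ 2.865e-05, so N ≥ 4.54.
At 4 places the error can reach 5.58 m, but 5 places keeps it to 0.558 m.

5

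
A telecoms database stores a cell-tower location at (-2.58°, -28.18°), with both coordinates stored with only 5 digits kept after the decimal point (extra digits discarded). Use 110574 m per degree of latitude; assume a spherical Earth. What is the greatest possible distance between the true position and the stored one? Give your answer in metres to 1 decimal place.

1.6 metres

Truncating at 5 decimal places can drop up to a full unit in the last place, so each coordinate may be off by as much as 1e-05°.
N–S: 1e-05° × 110574 m/° = 1.10574 m.
Longitude error → 1e-05 × 110574 × cos 2.58° = 1e-05 × 110574 × 0.9990 ≈ 1.10462 m.
Worst case both components are at the extreme and orthogonal: √(1.10574² + 1.10462²) ≈ 1.56296 m.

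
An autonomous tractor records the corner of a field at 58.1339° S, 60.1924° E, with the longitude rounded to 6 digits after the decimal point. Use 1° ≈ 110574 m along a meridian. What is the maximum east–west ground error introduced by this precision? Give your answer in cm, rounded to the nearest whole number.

3 cm

Rounding to 6 decimal places leaves the longitude within ±5e-07° of the true value.
One degree of longitude at 58.1339° is 110574 × cos 58.1339° ≈ 110574 × 0.5279 = 58376 m.
East–west error: 5e-07° × 58376 m/° ≈ 0.029188 m.
That is 0.029188 m = 2.9188 cm.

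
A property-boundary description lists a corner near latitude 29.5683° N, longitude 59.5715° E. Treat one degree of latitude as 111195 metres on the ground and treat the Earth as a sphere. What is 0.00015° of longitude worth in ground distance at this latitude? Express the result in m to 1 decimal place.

At 29.5683° a degree of longitude is 111195 × cos 29.5683° ≈ 96713.9 m, so 0.00015° corresponds to 14.5071 m.

14.5 m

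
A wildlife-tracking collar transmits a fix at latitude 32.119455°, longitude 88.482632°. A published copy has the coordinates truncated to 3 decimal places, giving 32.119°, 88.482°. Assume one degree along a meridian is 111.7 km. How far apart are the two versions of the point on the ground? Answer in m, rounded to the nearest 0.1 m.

The latitude changed by +0.000455° and the longitude by +0.000632°.
N–S: 0.000455° × 111700 m/° = 50.8235 m.
East–west at this latitude: 0.000632° × 111700 × cos 32.119° ≈ 0.000632 × 94603.8 = 59.7896 m.
Hypotenuse of the two orthogonal shifts: √(50.8235² + 59.7896²) = 78.4718 m.

78.5 m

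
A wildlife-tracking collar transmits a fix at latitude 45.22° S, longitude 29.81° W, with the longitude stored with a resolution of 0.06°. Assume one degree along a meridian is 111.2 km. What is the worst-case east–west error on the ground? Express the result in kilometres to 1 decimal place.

2.3 kilometres

With a 0.06° grid the true value lies within half a step, ±0.06°/2 = ±0.03°, of the stored one.
At latitude 45.22° a degree of longitude spans 111200 m × cos 45.22° = 111200 × 0.7044 ≈ 78327.8 m.
Maximum E–W displacement: 0.03 × 78327.8 = 2349.83 m.
That is 2349.83 m = 2.3498 km.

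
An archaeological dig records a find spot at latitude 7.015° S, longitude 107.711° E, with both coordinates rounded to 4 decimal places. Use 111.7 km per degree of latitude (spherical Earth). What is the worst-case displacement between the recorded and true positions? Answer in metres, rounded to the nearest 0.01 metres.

7.87 metres

Rounding to 4 decimal places leaves each coordinate within ±5e-05° of the true value.
Latitude error → 5e-05 × 111700 = 5.585 m along the meridian.
Longitude error → 5e-05 × 111700 × cos 7.015° = 5e-05 × 111700 × 0.9925 ≈ 5.54319 m.
The two errors are perpendicular, so the maximum displacement is √(5.585² + 5.54319²) ≈ 7.86888 m.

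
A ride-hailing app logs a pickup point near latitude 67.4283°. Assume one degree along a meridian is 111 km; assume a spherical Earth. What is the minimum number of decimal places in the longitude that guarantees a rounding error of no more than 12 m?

4 decimal places

At 67.4283° one degree of longitude covers 111000 × cos 67.4283° ≈ 111000 × 0.3838 ≈ 42606.2 m.
N decimal places → at most half a unit in the last place, 0.5 × 10⁻ᴺ° = 42606.2/2 × 10⁻ᴺ m.
Need 0.5 × 42606.2 × 10⁻ᴺ ≤ 12 → 10⁻ᴺ ≤ 5.633e-04, so N ≥ 3.25.
At 3 places the error can reach 21.3 m, but 4 places keeps it to 2.13 m.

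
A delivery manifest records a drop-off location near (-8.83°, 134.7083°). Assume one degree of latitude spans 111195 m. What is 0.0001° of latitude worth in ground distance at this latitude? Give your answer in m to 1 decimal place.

0.0001° × 111195 m/° = 11.1195 m.

11.1 m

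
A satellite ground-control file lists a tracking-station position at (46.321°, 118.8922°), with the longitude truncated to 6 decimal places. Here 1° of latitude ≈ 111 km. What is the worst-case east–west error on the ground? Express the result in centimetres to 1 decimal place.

Truncating at 6 decimal places can drop up to a full unit in the last place, so the longitude may be off by as much as 1e-06°.
One degree of longitude at 46.321° is 111000 × cos 46.321° ≈ 111000 × 0.6906 = 76658.5 m.
East–west error: 1e-06° × 76658.5 m/° ≈ 0.0766585 m.
That is 0.0766585 m = 7.6659 cm.

7.7 centimetres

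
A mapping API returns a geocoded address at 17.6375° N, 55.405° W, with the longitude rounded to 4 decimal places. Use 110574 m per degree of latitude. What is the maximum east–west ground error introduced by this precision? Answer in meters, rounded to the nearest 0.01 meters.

Rounding to 4 decimal places leaves the longitude within ±5e-05° of the true value.
One degree of longitude at 17.6375° is 110574 × cos 17.6375° ≈ 110574 × 0.9530 = 105376 m.
Maximum E–W displacement: 5e-05 × 105376 = 5.26881 m.

5.27 meters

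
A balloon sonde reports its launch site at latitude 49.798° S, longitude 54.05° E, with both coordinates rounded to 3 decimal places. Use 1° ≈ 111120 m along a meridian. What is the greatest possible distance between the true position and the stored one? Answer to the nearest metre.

Rounding to 3 decimal places leaves each coordinate within ±0.0005° of the true value.
N–S: 0.0005° × 111120 m/° = 55.56 m.
East–west component at 49.798°: 0.0005° × 111120 × cos 49.798° ≈ 0.0005 × 71726.2 ≈ 35.8631 m.
Combining orthogonally: (55.56² + 35.8631²)^½ ≈ 66.1292 m.

66 metres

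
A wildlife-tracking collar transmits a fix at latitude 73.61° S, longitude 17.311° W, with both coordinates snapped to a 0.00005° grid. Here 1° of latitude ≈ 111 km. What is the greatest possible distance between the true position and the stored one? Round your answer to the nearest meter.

3 meters

With a 0.00005° grid the true value lies within half a step, ±0.00005°/2 = ±2.5e-05°, of the stored one.
North–south component: 2.5e-05° × 111000 = 2.775 m.
East–west component at 73.61°: 2.5e-05° × 111000 × cos 73.61° ≈ 2.5e-05 × 31321.3 ≈ 0.783033 m.
The two errors are perpendicular, so the maximum displacement is √(2.775² + 0.783033²) ≈ 2.88336 m.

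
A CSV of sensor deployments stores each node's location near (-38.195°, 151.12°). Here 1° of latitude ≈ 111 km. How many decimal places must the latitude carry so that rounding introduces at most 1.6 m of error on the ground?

One degree of latitude covers 111000 m.
N decimal places → at most half a unit in the last place, 0.5 × 10⁻ᴺ° = 111000/2 × 10⁻ᴺ m.
Setting 55500 × 10⁻ᴺ ≤ 1.6 gives 10ᴺ ≥ 3.469e+04, i.e. N ≥ 4.54.
N = 4 would give 5.55 m (too coarse); N = 5 gives 0.555 m ≤ 1.6 m.

5 decimal places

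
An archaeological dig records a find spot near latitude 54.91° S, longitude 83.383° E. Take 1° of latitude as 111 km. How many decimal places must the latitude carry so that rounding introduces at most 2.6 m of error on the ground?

5 decimal places

One degree of latitude covers 111000 m.
With N decimal places the half-ulp bound is 0.5·10⁻ᴺ°, or 0.5·10⁻ᴺ × 111000 m on the ground.
Setting 55500 × 10⁻ᴺ ≤ 2.6 gives 10ᴺ ≥ 2.135e+04, i.e. N ≥ 4.33.
N = 4 would give 5.55 m (too coarse); N = 5 gives 0.555 m ≤ 2.6 m.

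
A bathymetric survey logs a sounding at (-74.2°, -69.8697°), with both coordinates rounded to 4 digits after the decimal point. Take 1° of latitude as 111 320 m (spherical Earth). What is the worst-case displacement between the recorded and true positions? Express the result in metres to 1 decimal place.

Rounding to 4 decimal places leaves each coordinate within ±5e-05° of the true value.
North–south component: 5e-05° × 111320 = 5.566 m.
Longitude error → 5e-05 × 111320 × cos 74.2° = 5e-05 × 111320 × 0.2723 ≈ 1.51551 m.
Combining orthogonally: (5.566² + 1.51551²)^½ ≈ 5.76863 m.

5.8 metres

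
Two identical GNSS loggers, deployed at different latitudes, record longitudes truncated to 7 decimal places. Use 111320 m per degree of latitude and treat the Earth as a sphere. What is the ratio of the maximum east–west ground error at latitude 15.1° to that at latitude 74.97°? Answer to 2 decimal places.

3.72

Truncating at 7 decimal places can drop up to a full unit in the last place, so the longitude may be off by as much as 1e-07°.
At 15.1°: 1e-07° × 111320 × cos 15.1° = 1e-07 × 111320 × 0.9655 ≈ 0.010748 m.
At 74.97°: 1e-07° × 111320 × cos 74.97° = 1e-07 × 111320 × 0.2593 ≈ 0.0028868 m.
The ratio reduces to cos 15.1° / cos 74.97° = 0.9655/0.2593 ≈ 3.7230.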